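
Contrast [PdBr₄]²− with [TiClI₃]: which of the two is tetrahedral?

[TiClI₃]

For [PdBr₄]²−: Each bromide is −1; balancing the −2 overall charge requires Pd(II). Group 10 minus oxidation state 2 gives a d⁸ configuration. A 4d d⁸ ion has a large crystal-field splitting; square planar leaves the high-energy d_{x²−y²} orbital empty and maximises CFSE. → square planar.
For [TiClI₃]: Each chloride is −1; each iodide is −1; balancing the 0 overall charge requires Ti(IV). Group 4 minus oxidation state 4 gives a d⁰ configuration. A d⁰ ion has no crystal-field stabilisation preference between square planar and tetrahedral, so four ligands adopt the sterically favoured tetrahedral geometry. → tetrahedral.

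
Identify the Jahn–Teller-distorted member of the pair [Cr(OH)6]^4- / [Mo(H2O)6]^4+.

[Cr(OH)6]^4-: Summing ligand charges against the −4 overall charge gives an oxidation state of +2 for chromium. Group 6 minus oxidation state 2 gives a d⁴ configuration. Hydroxide is a weak-field ligand for a first-row metal, so the complex is high-spin. The t₂g³e_g¹ (high-spin) configuration has an unevenly filled e_g set; the Jahn–Teller theorem predicts a tetragonal distortion (typically axial elongation) to lift the degeneracy.
[Mo(H2O)6]^4+: Water is neutral; balancing the +4 overall charge requires Mo(IV). Group 6 minus oxidation state 4 gives a d² configuration. The d² configuration leaves the e_g set evenly filled (or empty) — no strong Jahn–Teller driving force.

[Cr(OH)6]^4-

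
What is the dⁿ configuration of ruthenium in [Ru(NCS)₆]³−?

Each isothiocyanate is −1; balancing the −3 overall charge requires Ru(III).
Ru sits in group 8, so the d-electron count is 8 − 3 = 5.

d⁵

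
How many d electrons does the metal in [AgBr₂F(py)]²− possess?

Summing ligand charges against the −2 overall charge gives an oxidation state of +1 for silver.
Ag sits in group 11, so the d-electron count is 11 − 1 = 10.

d¹⁰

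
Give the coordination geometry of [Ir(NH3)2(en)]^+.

Summing ligand charges against the +1 overall charge gives an oxidation state of +1 for iridium.
Group 9 minus oxidation state 1 gives a d⁸ configuration.
Counting donor atoms: 2×ammonia (monodentate) → 2 donors; 1×ethylenediamine (bidentate) → 2 donors. Coordination number = 4.
A 5d d⁸ ion has a large crystal-field splitting; square planar leaves the high-energy d_{x²−y²} orbital empty and maximises CFSE.

square planar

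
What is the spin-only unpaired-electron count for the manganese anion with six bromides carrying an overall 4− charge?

Each bromide is −1; balancing the −4 overall charge requires Mn(II).
Manganese is a group-7 element; Mn(II) is therefore d⁵.
The spin state decides the count: Bromide is a weak-field ligand for a first-row metal, so the complex is high-spin.
An octahedral high-spin d⁵ ion is t₂g³e_g², giving 5 unpaired electrons.

5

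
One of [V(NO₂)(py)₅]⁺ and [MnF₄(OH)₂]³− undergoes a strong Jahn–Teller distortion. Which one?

[MnF₄(OH)₂]³−

[V(NO₂)(py)₅]⁺: Summing ligand charges against the +1 overall charge gives an oxidation state of +2 for vanadium. Vanadium is a group-5 element; V(II) is therefore d³. The d³ configuration leaves the e_g set evenly filled (or empty) — no strong Jahn–Teller driving force.
[MnF₄(OH)₂]³−: Ligand charges: each fluoride is −1; each hydroxide is −1. With an overall charge of −3 the manganese centre must be in the +3 oxidation state. Manganese is a group-7 element; Mn(III) is therefore d⁴. Fluoride and hydroxide are weak-field ligands for a first-row metal, so the complex is high-spin. The t₂g³e_g¹ (high-spin) configuration has an unevenly filled e_g set; the Jahn–Teller theorem predicts a tetragonal distortion (typically axial elongation) to lift the degeneracy.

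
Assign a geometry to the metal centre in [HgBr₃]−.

trigonal planar

Each bromide is −1; balancing the −1 overall charge requires Hg(II).
Group 12 minus oxidation state 2 gives a d¹⁰ configuration.
With 3 monodentate ligands the coordination number is 3.
Three ligands around a d¹⁰ centre minimise repulsion in a trigonal-planar arrangement.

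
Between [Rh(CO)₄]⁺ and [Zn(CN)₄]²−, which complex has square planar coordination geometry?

For [Rh(CO)₄]⁺: Carbonyl is neutral; balancing the +1 overall charge requires Rh(I). Rh sits in group 9, so the d-electron count is 9 − 1 = 8. A 4d d⁸ ion has a large crystal-field splitting; square planar leaves the high-energy d_{x²−y²} orbital empty and maximises CFSE. → square planar.
For [Zn(CN)₄]²−: Each cyanide is −1; balancing the −2 overall charge requires Zn(II). Group 12 minus oxidation state 2 gives a d¹⁰ configuration. A d¹⁰ ion has no crystal-field stabilisation preference between square planar and tetrahedral, so four ligands adopt the sterically favoured tetrahedral geometry. → tetrahedral.

[Rh(CO)₄]⁺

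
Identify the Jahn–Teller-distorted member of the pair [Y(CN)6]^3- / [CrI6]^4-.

[Y(CN)6]^3-: Each cyanide is −1; balancing the −3 overall charge requires Y(III). Yttrium is a group-3 element; Y(III) is therefore d⁰. The d⁰ configuration leaves the e_g set evenly filled (or empty) — no strong Jahn–Teller driving force.
[CrI6]^4-: Each iodide is −1; balancing the −4 overall charge requires Cr(II). Cr sits in group 6, so the d-electron count is 6 − 2 = 4. Iodide is a weak-field ligand for a first-row metal, so the complex is high-spin. The t₂g³e_g¹ (high-spin) configuration has an unevenly filled e_g set; the Jahn–Teller theorem predicts a tetragonal distortion (typically axial elongation) to lift the degeneracy.

[CrI6]^4-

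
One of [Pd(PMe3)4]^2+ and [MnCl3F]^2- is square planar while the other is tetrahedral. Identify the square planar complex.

[Pd(PMe3)4]^2+

For [Pd(PMe3)4]^2+: Ligand charges: trimethylphosphine is neutral. With an overall charge of +2 the palladium centre must be in the +2 oxidation state. Group 10 minus oxidation state 2 gives a d⁸ configuration. A 4d d⁸ ion has a large crystal-field splitting; square planar leaves the high-energy d_{x²−y²} orbital empty and maximises CFSE. → square planar.
For [MnCl3F]^2-: Each chloride is −1; each fluoride is −1; balancing the −2 overall charge requires Mn(II). Manganese is a group-7 element; Mn(II) is therefore d⁵. A high-spin d⁵ ion has zero CFSE in either geometry, so four ligands adopt the sterically favoured tetrahedral geometry. → tetrahedral.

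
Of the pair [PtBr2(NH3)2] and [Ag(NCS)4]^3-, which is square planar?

[PtBr2(NH3)2]

For [PtBr2(NH3)2]: Each bromide is −1; ammonia is neutral; balancing the 0 overall charge requires Pt(II). Group 10 minus oxidation state 2 gives a d⁸ configuration. A 5d d⁸ ion has a large crystal-field splitting; square planar leaves the high-energy d_{x²−y²} orbital empty and maximises CFSE. → square planar.
For [Ag(NCS)4]^3-: Each isothiocyanate is −1; balancing the −3 overall charge requires Ag(I). Silver is a group-11 element; Ag(I) is therefore d¹⁰. A d¹⁰ ion has no crystal-field stabilisation preference between square planar and tetrahedral, so four ligands adopt the sterically favoured tetrahedral geometry. → tetrahedral.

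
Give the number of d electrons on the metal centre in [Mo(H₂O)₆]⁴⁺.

Water is neutral; balancing the +4 overall charge requires Mo(IV).
Group 6 minus oxidation state 4 gives a d² configuration.

d2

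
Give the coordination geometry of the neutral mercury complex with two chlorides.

Ligand charges: each chloride is −1. With an overall charge of 0 the mercury centre must be in the +2 oxidation state.
Group 12 minus oxidation state 2 gives a d¹⁰ configuration.
Coordination number: 2.
A d¹⁰ ion with only two ligands adopts a linear arrangement (sp hybridisation; no CFSE preference).

linear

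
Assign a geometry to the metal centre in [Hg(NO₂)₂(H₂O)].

trigonal planar

Ligand charges: each nitro (N-bound nitrite) is −1; water is neutral. With an overall charge of 0 the mercury centre must be in the +2 oxidation state.
Group 12 minus oxidation state 2 gives a d¹⁰ configuration.
With 3 monodentate ligands the coordination number is 3.
Three ligands around a d¹⁰ centre minimise repulsion in a trigonal-planar arrangement.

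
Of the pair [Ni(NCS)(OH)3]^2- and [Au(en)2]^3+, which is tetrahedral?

[Ni(NCS)(OH)3]^2-

For [Ni(NCS)(OH)3]^2-: Each isothiocyanate is −1; each hydroxide is −1; balancing the −2 overall charge requires Ni(II). Ni sits in group 10, so the d-electron count is 10 − 2 = 8. Hydroxide and isothiocyanate are weak-field ligands. With weak-field ligands the CFSE gain from square planar is small, so a 3d d⁸ ion takes the sterically preferred tetrahedral geometry. → tetrahedral.
For [Au(en)2]^3+: Ethylenediamine is neutral; balancing the +3 overall charge requires Au(III). Au sits in group 11, so the d-electron count is 11 − 3 = 8. A 5d d⁸ ion has a large crystal-field splitting; square planar leaves the high-energy d_{x²−y²} orbital empty and maximises CFSE. → square planar.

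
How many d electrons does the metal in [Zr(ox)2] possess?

Each oxalate is −2; balancing the 0 overall charge requires Zr(IV).
Zr sits in group 4, so the d-electron count is 4 − 4 = 0.

d⁰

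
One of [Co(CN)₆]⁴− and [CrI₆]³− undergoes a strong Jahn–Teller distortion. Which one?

[Co(CN)₆]⁴−

[Co(CN)₆]⁴−: Each cyanide is −1; balancing the −4 overall charge requires Co(II). Cobalt is a group-9 element; Co(II) is therefore d⁷. Cyanide is a strong-field ligand (high in the spectrochemical series) for a first-row metal, so the complex is low-spin. The t₂g⁶e_g¹ (low-spin) configuration has an unevenly filled e_g set; the Jahn–Teller theorem predicts a tetragonal distortion (typically axial elongation) to lift the degeneracy.
[CrI₆]³−: Ligand charges: each iodide is −1. With an overall charge of −3 the chromium centre must be in the +3 oxidation state. Chromium is a group-6 element; Cr(III) is therefore d³. The d³ configuration leaves the e_g set evenly filled (or empty) — no strong Jahn–Teller driving force.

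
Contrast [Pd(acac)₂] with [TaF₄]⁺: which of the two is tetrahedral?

[TaF₄]⁺

For [Pd(acac)₂]: Ligand charges: each acetylacetonate is −1. With an overall charge of 0 the palladium centre must be in the +2 oxidation state. Palladium is a group-10 element; Pd(II) is therefore d⁸. A 4d d⁸ ion has a large crystal-field splitting; square planar leaves the high-energy d_{x²−y²} orbital empty and maximises CFSE. → square planar.
For [TaF₄]⁺: Each fluoride is −1; balancing the +1 overall charge requires Ta(V). Group 5 minus oxidation state 5 gives a d⁰ configuration. A d⁰ ion has no crystal-field stabilisation preference between square planar and tetrahedral, so four ligands adopt the sterically favoured tetrahedral geometry. → tetrahedral.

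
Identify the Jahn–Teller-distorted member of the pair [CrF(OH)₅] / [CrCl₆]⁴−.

[CrF(OH)₅]: Ligand charges: each fluoride is −1; each hydroxide is −1. With an overall charge of 0 the chromium centre must be in the +6 oxidation state. Cr sits in group 6, so the d-electron count is 6 − 6 = 0. The d⁰ configuration leaves the e_g set evenly filled (or empty) — no strong Jahn–Teller driving force.
[CrCl₆]⁴−: Each chloride is −1; balancing the −4 overall charge requires Cr(II). Cr sits in group 6, so the d-electron count is 6 − 2 = 4. Chloride is a weak-field ligand for a first-row metal, so the complex is high-spin. The t₂g³e_g¹ (high-spin) configuration has an unevenly filled e_g set; the Jahn–Teller theorem predicts a tetragonal distortion (typically axial elongation) to lift the degeneracy.

[CrCl₆]⁴−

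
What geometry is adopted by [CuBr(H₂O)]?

Ligand charges: each bromide is −1; water is neutral. With an overall charge of 0 the copper centre must be in the +1 oxidation state.
Group 11 minus oxidation state 1 gives a d¹⁰ configuration.
With 2 monodentate ligands the coordination number is 2.
A d¹⁰ ion with only two ligands adopts a linear arrangement (sp hybridisation; no CFSE preference).

linear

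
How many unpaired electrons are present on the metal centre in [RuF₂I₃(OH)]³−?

Each fluoride is −1; each iodide is −1; each hydroxide is −1; balancing the −3 overall charge requires Ru(III).
Group 8 minus oxidation state 3 gives a d⁵ configuration.
The spin state decides the count: a 4d ion has a large Δₒ and is invariably low-spin.
An octahedral low-spin d⁵ ion is t₂g⁵e_g⁰, giving 1 unpaired electron.

1 unpaired electron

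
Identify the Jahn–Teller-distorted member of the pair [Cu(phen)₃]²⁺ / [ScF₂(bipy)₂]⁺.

[Cu(phen)₃]²⁺: 1,10-phenanthroline is neutral; balancing the +2 overall charge requires Cu(II). Copper is a group-11 element; Cu(II) is therefore d⁹. The t₂g⁶e_g³ configuration has an unevenly filled e_g set; the Jahn–Teller theorem predicts a tetragonal distortion (typically axial elongation) to lift the degeneracy.
[ScF₂(bipy)₂]⁺: Summing ligand charges against the +1 overall charge gives an oxidation state of +3 for scandium. Sc sits in group 3, so the d-electron count is 3 − 3 = 0. The d⁰ configuration leaves the e_g set evenly filled (or empty) — no strong Jahn–Teller driving force.

[Cu(phen)₃]²⁺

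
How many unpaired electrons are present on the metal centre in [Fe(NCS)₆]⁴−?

Each isothiocyanate is −1; balancing the −4 overall charge requires Fe(II).
Fe sits in group 8, so the d-electron count is 8 − 2 = 6.
The spin state decides the count: Isothiocyanate is a weak-field ligand for a first-row metal, so the complex is high-spin.
An octahedral high-spin d⁶ ion is t₂g⁴e_g², giving 4 unpaired electrons.

4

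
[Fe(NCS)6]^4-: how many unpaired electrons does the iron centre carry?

Summing ligand charges against the −4 overall charge gives an oxidation state of +2 for iron.
Fe sits in group 8, so the d-electron count is 8 − 2 = 6.
The spin state decides the count: Isothiocyanate is a weak-field ligand for a first-row metal, so the complex is high-spin.
An octahedral high-spin d⁶ ion is t₂g⁴e_g², giving 4 unpaired electrons.

4 unpaired electrons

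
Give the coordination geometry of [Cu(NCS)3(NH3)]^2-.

Summing ligand charges against the −2 overall charge gives an oxidation state of +1 for copper.
Copper is a group-11 element; Cu(I) is therefore d¹⁰.
With 4 monodentate ligands the coordination number is 4.
A d¹⁰ ion has no crystal-field stabilisation preference between square planar and tetrahedral, so four ligands adopt the sterically favoured tetrahedral geometry.

tetrahedral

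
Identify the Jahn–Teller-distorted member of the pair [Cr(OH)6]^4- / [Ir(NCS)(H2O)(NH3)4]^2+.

[Cr(OH)6]^4-: Ligand charges: each hydroxide is −1. With an overall charge of −4 the chromium centre must be in the +2 oxidation state. Chromium is a group-6 element; Cr(II) is therefore d⁴. Hydroxide is a weak-field ligand for a first-row metal, so the complex is high-spin. The t₂g³e_g¹ (high-spin) configuration has an unevenly filled e_g set; the Jahn–Teller theorem predicts a tetragonal distortion (typically axial elongation) to lift the degeneracy.
[Ir(NCS)(H2O)(NH3)4]^2+: Summing ligand charges against the +2 overall charge gives an oxidation state of +3 for iridium. Iridium is a group-9 element; Ir(III) is therefore d⁶. A 5d ion has a large Δₒ and is invariably low-spin. The d⁶ configuration leaves the e_g set evenly filled (or empty) — no strong Jahn–Teller driving force.

[Cr(OH)6]^4-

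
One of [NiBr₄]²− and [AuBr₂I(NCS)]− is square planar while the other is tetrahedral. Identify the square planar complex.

For [NiBr₄]²−: Ligand charges: each bromide is −1. With an overall charge of −2 the nickel centre must be in the +2 oxidation state. Nickel is a group-10 element; Ni(II) is therefore d⁸. Bromide is a weak-field ligand. With weak-field ligands the CFSE gain from square planar is small, so a 3d d⁸ ion takes the sterically preferred tetrahedral geometry. → tetrahedral.
For [AuBr₂I(NCS)]−: Ligand charges: each bromide is −1; each iodide is −1; each isothiocyanate is −1. With an overall charge of −1 the gold centre must be in the +3 oxidation state. Gold is a group-11 element; Au(III) is therefore d⁸. A 5d d⁸ ion has a large crystal-field splitting; square planar leaves the high-energy d_{x²−y²} orbital empty and maximises CFSE. → square planar.

[AuBr₂I(NCS)]−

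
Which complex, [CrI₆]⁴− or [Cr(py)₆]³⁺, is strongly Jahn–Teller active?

[CrI₆]⁴−

[CrI₆]⁴−: Each iodide is −1; balancing the −4 overall charge requires Cr(II). Chromium is a group-6 element; Cr(II) is therefore d⁴. Iodide is a weak-field ligand for a first-row metal, so the complex is high-spin. The t₂g³e_g¹ (high-spin) configuration has an unevenly filled e_g set; the Jahn–Teller theorem predicts a tetragonal distortion (typically axial elongation) to lift the degeneracy.
[Cr(py)₆]³⁺: Summing ligand charges against the +3 overall charge gives an oxidation state of +3 for chromium. Chromium is a group-6 element; Cr(III) is therefore d³. The d³ configuration leaves the e_g set evenly filled (or empty) — no strong Jahn–Teller driving force.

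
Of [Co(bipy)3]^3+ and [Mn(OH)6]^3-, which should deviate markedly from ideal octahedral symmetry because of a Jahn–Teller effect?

[Mn(OH)6]^3-

[Co(bipy)3]^3+: Summing ligand charges against the +3 overall charge gives an oxidation state of +3 for cobalt. Co sits in group 9, so the d-electron count is 9 − 3 = 6. Co(III) has an exceptionally large octahedral splitting and is low-spin with essentially every ligand except fluoride. The d⁶ configuration leaves the e_g set evenly filled (or empty) — no strong Jahn–Teller driving force.
[Mn(OH)6]^3-: Summing ligand charges against the −3 overall charge gives an oxidation state of +3 for manganese. Manganese is a group-7 element; Mn(III) is therefore d⁴. Hydroxide is a weak-field ligand for a first-row metal, so the complex is high-spin. The t₂g³e_g¹ (high-spin) configuration has an unevenly filled e_g set; the Jahn–Teller theorem predicts a tetragonal distortion (typically axial elongation) to lift the degeneracy.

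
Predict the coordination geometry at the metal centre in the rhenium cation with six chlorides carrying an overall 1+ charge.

octahedral

Summing ligand charges against the +1 overall charge gives an oxidation state of +7 for rhenium.
Rhenium is a group-7 element; Re(VII) is therefore d⁰.
With 6 monodentate ligands the coordination number is 6.
Six donors around a single metal centre give an octahedral coordination sphere.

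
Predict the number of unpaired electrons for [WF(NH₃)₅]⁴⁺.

Ligand charges: each fluoride is −1; ammonia is neutral. With an overall charge of +4 the tungsten centre must be in the +5 oxidation state.
Group 6 minus oxidation state 5 gives a d¹ configuration.
In an octahedral field the d¹ configuration is t₂g¹e_g⁰ (only one arrangement possible), giving 1 unpaired electron.

1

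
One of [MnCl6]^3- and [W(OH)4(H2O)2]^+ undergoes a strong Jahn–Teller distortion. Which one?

[MnCl6]^3-

[MnCl6]^3-: Summing ligand charges against the −3 overall charge gives an oxidation state of +3 for manganese. Group 7 minus oxidation state 3 gives a d⁴ configuration. Chloride is a weak-field ligand for a first-row metal, so the complex is high-spin. The t₂g³e_g¹ (high-spin) configuration has an unevenly filled e_g set; the Jahn–Teller theorem predicts a tetragonal distortion (typically axial elongation) to lift the degeneracy.
[W(OH)4(H2O)2]^+: Each hydroxide is −1; water is neutral; balancing the +1 overall charge requires W(V). Group 6 minus oxidation state 5 gives a d¹ configuration. The d¹ configuration leaves the e_g set evenly filled (or empty) — no strong Jahn–Teller driving force.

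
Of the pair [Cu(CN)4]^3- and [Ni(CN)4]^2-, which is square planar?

For [Cu(CN)4]^3-: Each cyanide is −1; balancing the −3 overall charge requires Cu(I). Copper is a group-11 element; Cu(I) is therefore d¹⁰. A d¹⁰ ion has no crystal-field stabilisation preference between square planar and tetrahedral, so four ligands adopt the sterically favoured tetrahedral geometry. → tetrahedral.
For [Ni(CN)4]^2-: Ligand charges: each cyanide is −1. With an overall charge of −2 the nickel centre must be in the +2 oxidation state. Nickel is a group-10 element; Ni(II) is therefore d⁸. Cyanide is a strong-field ligand (high in the spectrochemical series). A 3d d⁸ ion with strong-field ligands gains enough CFSE to favour square planar over tetrahedral. → square planar.

[Ni(CN)4]^2-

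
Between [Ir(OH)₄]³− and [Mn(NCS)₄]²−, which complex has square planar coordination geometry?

[Ir(OH)₄]³−

For [Ir(OH)₄]³−: Each hydroxide is −1; balancing the −3 overall charge requires Ir(I). Iridium is a group-9 element; Ir(I) is therefore d⁸. A 5d d⁸ ion has a large crystal-field splitting; square planar leaves the high-energy d_{x²−y²} orbital empty and maximises CFSE. → square planar.
For [Mn(NCS)₄]²−: Summing ligand charges against the −2 overall charge gives an oxidation state of +2 for manganese. Manganese is a group-7 element; Mn(II) is therefore d⁵. A high-spin d⁵ ion has zero CFSE in either geometry, so four ligands adopt the sterically favoured tetrahedral geometry. → tetrahedral.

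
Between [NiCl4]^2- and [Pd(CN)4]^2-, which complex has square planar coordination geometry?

For [NiCl4]^2-: Ligand charges: each chloride is −1. With an overall charge of −2 the nickel centre must be in the +2 oxidation state. Group 10 minus oxidation state 2 gives a d⁸ configuration. Chloride is a weak-field ligand. With weak-field ligands the CFSE gain from square planar is small, so a 3d d⁸ ion takes the sterically preferred tetrahedral geometry. → tetrahedral.
For [Pd(CN)4]^2-: Ligand charges: each cyanide is −1. With an overall charge of −2 the palladium centre must be in the +2 oxidation state. Palladium is a group-10 element; Pd(II) is therefore d⁸. A 4d d⁸ ion has a large crystal-field splitting; square planar leaves the high-energy d_{x²−y²} orbital empty and maximises CFSE. → square planar.

[Pd(CN)4]^2-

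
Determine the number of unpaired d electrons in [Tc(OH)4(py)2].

3 unpaired electrons

Each hydroxide is −1; pyridine is neutral; balancing the 0 overall charge requires Tc(IV).
Group 7 minus oxidation state 4 gives a d³ configuration.
In an octahedral field the d³ configuration is t₂g³e_g⁰ (only one arrangement possible), giving 3 unpaired electrons.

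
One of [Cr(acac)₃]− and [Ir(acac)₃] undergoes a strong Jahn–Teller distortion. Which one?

[Cr(acac)₃]−: Summing ligand charges against the −1 overall charge gives an oxidation state of +2 for chromium. Chromium is a group-6 element; Cr(II) is therefore d⁴. Acetylacetonate is a weak-field ligand for a first-row metal, so the complex is high-spin. The t₂g³e_g¹ (high-spin) configuration has an unevenly filled e_g set; the Jahn–Teller theorem predicts a tetragonal distortion (typically axial elongation) to lift the degeneracy.
[Ir(acac)₃]: Ligand charges: each acetylacetonate is −1. With an overall charge of 0 the iridium centre must be in the +3 oxidation state. Iridium is a group-9 element; Ir(III) is therefore d⁶. A 5d ion has a large Δₒ and is invariably low-spin. The d⁶ configuration leaves the e_g set evenly filled (or empty) — no strong Jahn–Teller driving force.

[Cr(acac)₃]−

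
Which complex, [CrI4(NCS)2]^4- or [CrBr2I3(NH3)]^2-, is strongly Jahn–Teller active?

[CrI4(NCS)2]^4-

[CrI4(NCS)2]^4-: Summing ligand charges against the −4 overall charge gives an oxidation state of +2 for chromium. Group 6 minus oxidation state 2 gives a d⁴ configuration. Iodide and isothiocyanate are weak-field ligands for a first-row metal, so the complex is high-spin. The t₂g³e_g¹ (high-spin) configuration has an unevenly filled e_g set; the Jahn–Teller theorem predicts a tetragonal distortion (typically axial elongation) to lift the degeneracy.
[CrBr2I3(NH3)]^2-: Ligand charges: each bromide is −1; each iodide is −1; ammonia is neutral. With an overall charge of −2 the chromium centre must be in the +3 oxidation state. Group 6 minus oxidation state 3 gives a d³ configuration. The d³ configuration leaves the e_g set evenly filled (or empty) — no strong Jahn–Teller driving force.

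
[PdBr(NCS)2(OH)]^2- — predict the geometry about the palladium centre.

square planar

Each bromide is −1; each isothiocyanate is −1; each hydroxide is −1; balancing the −2 overall charge requires Pd(II).
Palladium is a group-10 element; Pd(II) is therefore d⁸.
With 4 monodentate ligands the coordination number is 4.
A 4d d⁸ ion has a large crystal-field splitting; square planar leaves the high-energy d_{x²−y²} orbital empty and maximises CFSE.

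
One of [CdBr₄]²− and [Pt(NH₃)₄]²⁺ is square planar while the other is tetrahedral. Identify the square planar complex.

[Pt(NH₃)₄]²⁺

For [CdBr₄]²−: Each bromide is −1; balancing the −2 overall charge requires Cd(II). Group 12 minus oxidation state 2 gives a d¹⁰ configuration. A d¹⁰ ion has no crystal-field stabilisation preference between square planar and tetrahedral, so four ligands adopt the sterically favoured tetrahedral geometry. → tetrahedral.
For [Pt(NH₃)₄]²⁺: Ligand charges: ammonia is neutral. With an overall charge of +2 the platinum centre must be in the +2 oxidation state. Pt sits in group 10, so the d-electron count is 10 − 2 = 8. A 5d d⁸ ion has a large crystal-field splitting; square planar leaves the high-energy d_{x²−y²} orbital empty and maximises CFSE. → square planar.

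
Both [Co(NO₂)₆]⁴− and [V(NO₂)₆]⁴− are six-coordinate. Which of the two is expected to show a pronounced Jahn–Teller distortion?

[Co(NO₂)₆]⁴−

[Co(NO₂)₆]⁴−: Each nitro (N-bound nitrite) is −1; balancing the −4 overall charge requires Co(II). Group 9 minus oxidation state 2 gives a d⁷ configuration. Nitro (N-bound nitrite) is a strong-field ligand (high in the spectrochemical series) for a first-row metal, so the complex is low-spin. The t₂g⁶e_g¹ (low-spin) configuration has an unevenly filled e_g set; the Jahn–Teller theorem predicts a tetragonal distortion (typically axial elongation) to lift the degeneracy.
[V(NO₂)₆]⁴−: Each nitro (N-bound nitrite) is −1; balancing the −4 overall charge requires V(II). Vanadium is a group-5 element; V(II) is therefore d³. The d³ configuration leaves the e_g set evenly filled (or empty) — no strong Jahn–Teller driving force.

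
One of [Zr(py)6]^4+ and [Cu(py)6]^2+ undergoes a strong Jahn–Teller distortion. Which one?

[Zr(py)6]^4+: Ligand charges: pyridine is neutral. With an overall charge of +4 the zirconium centre must be in the +4 oxidation state. Zirconium is a group-4 element; Zr(IV) is therefore d⁰. The d⁰ configuration leaves the e_g set evenly filled (or empty) — no strong Jahn–Teller driving force.
[Cu(py)6]^2+: Pyridine is neutral; balancing the +2 overall charge requires Cu(II). Copper is a group-11 element; Cu(II) is therefore d⁹. The t₂g⁶e_g³ configuration has an unevenly filled e_g set; the Jahn–Teller theorem predicts a tetragonal distortion (typically axial elongation) to lift the degeneracy.

[Cu(py)6]^2+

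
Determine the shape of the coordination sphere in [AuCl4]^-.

Summing ligand charges against the −1 overall charge gives an oxidation state of +3 for gold.
Gold is a group-11 element; Au(III) is therefore d⁸.
Coordination number: 4.
A 5d d⁸ ion has a large crystal-field splitting; square planar leaves the high-energy d_{x²−y²} orbital empty and maximises CFSE.

square planar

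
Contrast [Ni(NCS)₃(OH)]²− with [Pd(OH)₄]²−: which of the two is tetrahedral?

[Ni(NCS)₃(OH)]²−

For [Ni(NCS)₃(OH)]²−: Each isothiocyanate is −1; each hydroxide is −1; balancing the −2 overall charge requires Ni(II). Ni sits in group 10, so the d-electron count is 10 − 2 = 8. Hydroxide and isothiocyanate are weak-field ligands. With weak-field ligands the CFSE gain from square planar is small, so a 3d d⁸ ion takes the sterically preferred tetrahedral geometry. → tetrahedral.
For [Pd(OH)₄]²−: Ligand charges: each hydroxide is −1. With an overall charge of −2 the palladium centre must be in the +2 oxidation state. Group 10 minus oxidation state 2 gives a d⁸ configuration. A 4d d⁸ ion has a large crystal-field splitting; square planar leaves the high-energy d_{x²−y²} orbital empty and maximises CFSE. → square planar.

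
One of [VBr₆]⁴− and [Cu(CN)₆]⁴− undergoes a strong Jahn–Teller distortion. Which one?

[VBr₆]⁴−: Summing ligand charges against the −4 overall charge gives an oxidation state of +2 for vanadium. Group 5 minus oxidation state 2 gives a d³ configuration. The d³ configuration leaves the e_g set evenly filled (or empty) — no strong Jahn–Teller driving force.
[Cu(CN)₆]⁴−: Each cyanide is −1; balancing the −4 overall charge requires Cu(II). Copper is a group-11 element; Cu(II) is therefore d⁹. The t₂g⁶e_g³ configuration has an unevenly filled e_g set; the Jahn–Teller theorem predicts a tetragonal distortion (typically axial elongation) to lift the degeneracy.

[Cu(CN)₆]⁴−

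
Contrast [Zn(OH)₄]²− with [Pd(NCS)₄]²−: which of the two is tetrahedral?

For [Zn(OH)₄]²−: Ligand charges: each hydroxide is −1. With an overall charge of −2 the zinc centre must be in the +2 oxidation state. Zn sits in group 12, so the d-electron count is 12 − 2 = 10. A d¹⁰ ion has no crystal-field stabilisation preference between square planar and tetrahedral, so four ligands adopt the sterically favoured tetrahedral geometry. → tetrahedral.
For [Pd(NCS)₄]²−: Each isothiocyanate is −1; balancing the −2 overall charge requires Pd(II). Palladium is a group-10 element; Pd(II) is therefore d⁸. A 4d d⁸ ion has a large crystal-field splitting; square planar leaves the high-energy d_{x²−y²} orbital empty and maximises CFSE. → square planar.

[Zn(OH)₄]²−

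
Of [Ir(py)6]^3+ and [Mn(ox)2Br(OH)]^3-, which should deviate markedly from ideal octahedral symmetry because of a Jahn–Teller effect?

[Mn(ox)2Br(OH)]^3-

[Ir(py)6]^3+: Ligand charges: pyridine is neutral. With an overall charge of +3 the iridium centre must be in the +3 oxidation state. Ir sits in group 9, so the d-electron count is 9 − 3 = 6. A 5d ion has a large Δₒ and is invariably low-spin. The d⁶ configuration leaves the e_g set evenly filled (or empty) — no strong Jahn–Teller driving force.
[Mn(ox)2Br(OH)]^3-: Summing ligand charges against the −3 overall charge gives an oxidation state of +3 for manganese. Manganese is a group-7 element; Mn(III) is therefore d⁴. Bromide, hydroxide, and oxalate are weak-field ligands for a first-row metal, so the complex is high-spin. The t₂g³e_g¹ (high-spin) configuration has an unevenly filled e_g set; the Jahn–Teller theorem predicts a tetragonal distortion (typically axial elongation) to lift the degeneracy.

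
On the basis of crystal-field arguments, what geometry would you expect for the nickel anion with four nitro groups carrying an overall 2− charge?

Summing ligand charges against the −2 overall charge gives an oxidation state of +2 for nickel.
Group 10 minus oxidation state 2 gives a d⁸ configuration.
Coordination number: 4.
Nitro (N-bound nitrite) is a strong-field ligand (high in the spectrochemical series).
A 3d d⁸ ion with strong-field ligands gains enough CFSE to favour square planar over tetrahedral.

square planar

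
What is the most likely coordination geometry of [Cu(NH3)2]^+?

Ligand charges: ammonia is neutral. With an overall charge of +1 the copper centre must be in the +1 oxidation state.
Cu sits in group 11, so the d-electron count is 11 − 1 = 10.
With 2 monodentate ligands the coordination number is 2.
A d¹⁰ ion with only two ligands adopts a linear arrangement (sp hybridisation; no CFSE preference).

linear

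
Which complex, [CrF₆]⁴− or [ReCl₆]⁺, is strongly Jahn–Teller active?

[CrF₆]⁴−

[CrF₆]⁴−: Each fluoride is −1; balancing the −4 overall charge requires Cr(II). Cr sits in group 6, so the d-electron count is 6 − 2 = 4. Fluoride is a weak-field ligand for a first-row metal, so the complex is high-spin. The t₂g³e_g¹ (high-spin) configuration has an unevenly filled e_g set; the Jahn–Teller theorem predicts a tetragonal distortion (typically axial elongation) to lift the degeneracy.
[ReCl₆]⁺: Each chloride is −1; balancing the +1 overall charge requires Re(VII). Group 7 minus oxidation state 7 gives a d⁰ configuration. The d⁰ configuration leaves the e_g set evenly filled (or empty) — no strong Jahn–Teller driving force.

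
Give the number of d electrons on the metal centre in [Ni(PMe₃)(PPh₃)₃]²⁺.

d⁸

Trimethylphosphine is neutral; triphenylphosphine is neutral; balancing the +2 overall charge requires Ni(II).
Ni sits in group 10, so the d-electron count is 10 − 2 = 8.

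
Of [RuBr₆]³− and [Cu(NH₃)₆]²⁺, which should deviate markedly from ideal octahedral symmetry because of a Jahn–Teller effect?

[RuBr₆]³−: Ligand charges: each bromide is −1. With an overall charge of −3 the ruthenium centre must be in the +3 oxidation state. Ru sits in group 8, so the d-electron count is 8 − 3 = 5. A 4d ion has a large Δₒ and is invariably low-spin. The d⁵ configuration leaves the e_g set evenly filled (or empty) — no strong Jahn–Teller driving force.
[Cu(NH₃)₆]²⁺: Ligand charges: ammonia is neutral. With an overall charge of +2 the copper centre must be in the +2 oxidation state. Cu sits in group 11, so the d-electron count is 11 − 2 = 9. The t₂g⁶e_g³ configuration has an unevenly filled e_g set; the Jahn–Teller theorem predicts a tetragonal distortion (typically axial elongation) to lift the degeneracy.

[Cu(NH₃)₆]²⁺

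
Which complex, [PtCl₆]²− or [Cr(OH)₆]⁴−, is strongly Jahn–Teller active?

[Cr(OH)₆]⁴−

[PtCl₆]²−: Ligand charges: each chloride is −1. With an overall charge of −2 the platinum centre must be in the +4 oxidation state. Platinum is a group-10 element; Pt(IV) is therefore d⁶. A 5d ion has a large Δₒ and is invariably low-spin. The d⁶ configuration leaves the e_g set evenly filled (or empty) — no strong Jahn–Teller driving force.
[Cr(OH)₆]⁴−: Each hydroxide is −1; balancing the −4 overall charge requires Cr(II). Group 6 minus oxidation state 2 gives a d⁴ configuration. Hydroxide is a weak-field ligand for a first-row metal, so the complex is high-spin. The t₂g³e_g¹ (high-spin) configuration has an unevenly filled e_g set; the Jahn–Teller theorem predicts a tetragonal distortion (typically axial elongation) to lift the degeneracy.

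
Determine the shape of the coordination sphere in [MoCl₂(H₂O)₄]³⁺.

octahedral

Each chloride is −1; water is neutral; balancing the +3 overall charge requires Mo(V).
Mo sits in group 6, so the d-electron count is 6 − 5 = 1.
With 6 monodentate ligands the coordination number is 6.
Six donors around a single metal centre give an octahedral coordination sphere.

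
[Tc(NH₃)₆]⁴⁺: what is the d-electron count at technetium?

Ligand charges: ammonia is neutral. With an overall charge of +4 the technetium centre must be in the +4 oxidation state.
Group 7 minus oxidation state 4 gives a d³ configuration.

d³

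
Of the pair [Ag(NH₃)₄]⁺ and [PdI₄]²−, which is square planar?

[PdI₄]²−

For [Ag(NH₃)₄]⁺: Ligand charges: ammonia is neutral. With an overall charge of +1 the silver centre must be in the +1 oxidation state. Ag sits in group 11, so the d-electron count is 11 − 1 = 10. A d¹⁰ ion has no crystal-field stabilisation preference between square planar and tetrahedral, so four ligands adopt the sterically favoured tetrahedral geometry. → tetrahedral.
For [PdI₄]²−: Ligand charges: each iodide is −1. With an overall charge of −2 the palladium centre must be in the +2 oxidation state. Palladium is a group-10 element; Pd(II) is therefore d⁸. A 4d d⁸ ion has a large crystal-field splitting; square planar leaves the high-energy d_{x²−y²} orbital empty and maximises CFSE. → square planar.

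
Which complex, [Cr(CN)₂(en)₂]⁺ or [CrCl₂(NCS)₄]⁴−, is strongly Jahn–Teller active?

[Cr(CN)₂(en)₂]⁺: Each cyanide is −1; ethylenediamine is neutral; balancing the +1 overall charge requires Cr(III). Group 6 minus oxidation state 3 gives a d³ configuration. The d³ configuration leaves the e_g set evenly filled (or empty) — no strong Jahn–Teller driving force.
[CrCl₂(NCS)₄]⁴−: Summing ligand charges against the −4 overall charge gives an oxidation state of +2 for chromium. Chromium is a group-6 element; Cr(II) is therefore d⁴. Chloride and isothiocyanate are weak-field ligands for a first-row metal, so the complex is high-spin. The t₂g³e_g¹ (high-spin) configuration has an unevenly filled e_g set; the Jahn–Teller theorem predicts a tetragonal distortion (typically axial elongation) to lift the degeneracy.

[CrCl₂(NCS)₄]⁴−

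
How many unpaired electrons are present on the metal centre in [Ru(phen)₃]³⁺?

1 unpaired electron

Summing ligand charges against the +3 overall charge gives an oxidation state of +3 for ruthenium.
Ruthenium is a group-8 element; Ru(III) is therefore d⁵.
Counting donor atoms: 3×1,10-phenanthroline (bidentate) → 6 donors. Coordination number = 6.
The spin state decides the count: a 4d ion has a large Δₒ and is invariably low-spin.
An octahedral low-spin d⁵ ion is t₂g⁵e_g⁰, giving 1 unpaired electron.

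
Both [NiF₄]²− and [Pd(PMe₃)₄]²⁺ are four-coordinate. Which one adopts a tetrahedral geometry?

For [NiF₄]²−: Summing ligand charges against the −2 overall charge gives an oxidation state of +2 for nickel. Nickel is a group-10 element; Ni(II) is therefore d⁸. Fluoride is a weak-field ligand. With weak-field ligands the CFSE gain from square planar is small, so a 3d d⁸ ion takes the sterically preferred tetrahedral geometry. → tetrahedral.
For [Pd(PMe₃)₄]²⁺: Summing ligand charges against the +2 overall charge gives an oxidation state of +2 for palladium. Group 10 minus oxidation state 2 gives a d⁸ configuration. A 4d d⁸ ion has a large crystal-field splitting; square planar leaves the high-energy d_{x²−y²} orbital empty and maximises CFSE. → square planar.

[NiF₄]²−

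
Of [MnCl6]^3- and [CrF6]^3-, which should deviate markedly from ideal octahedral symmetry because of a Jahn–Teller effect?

[MnCl6]^3-

[MnCl6]^3-: Summing ligand charges against the −3 overall charge gives an oxidation state of +3 for manganese. Mn sits in group 7, so the d-electron count is 7 − 3 = 4. Chloride is a weak-field ligand for a first-row metal, so the complex is high-spin. The t₂g³e_g¹ (high-spin) configuration has an unevenly filled e_g set; the Jahn–Teller theorem predicts a tetragonal distortion (typically axial elongation) to lift the degeneracy.
[CrF6]^3-: Each fluoride is −1; balancing the −3 overall charge requires Cr(III). Group 6 minus oxidation state 3 gives a d³ configuration. The d³ configuration leaves the e_g set evenly filled (or empty) — no strong Jahn–Teller driving force.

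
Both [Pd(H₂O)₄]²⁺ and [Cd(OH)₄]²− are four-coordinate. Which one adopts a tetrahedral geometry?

For [Pd(H₂O)₄]²⁺: Water is neutral; balancing the +2 overall charge requires Pd(II). Palladium is a group-10 element; Pd(II) is therefore d⁸. A 4d d⁸ ion has a large crystal-field splitting; square planar leaves the high-energy d_{x²−y²} orbital empty and maximises CFSE. → square planar.
For [Cd(OH)₄]²−: Each hydroxide is −1; balancing the −2 overall charge requires Cd(II). Cd sits in group 12, so the d-electron count is 12 − 2 = 10. A d¹⁰ ion has no crystal-field stabilisation preference between square planar and tetrahedral, so four ligands adopt the sterically favoured tetrahedral geometry. → tetrahedral.

[Cd(OH)₄]²−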